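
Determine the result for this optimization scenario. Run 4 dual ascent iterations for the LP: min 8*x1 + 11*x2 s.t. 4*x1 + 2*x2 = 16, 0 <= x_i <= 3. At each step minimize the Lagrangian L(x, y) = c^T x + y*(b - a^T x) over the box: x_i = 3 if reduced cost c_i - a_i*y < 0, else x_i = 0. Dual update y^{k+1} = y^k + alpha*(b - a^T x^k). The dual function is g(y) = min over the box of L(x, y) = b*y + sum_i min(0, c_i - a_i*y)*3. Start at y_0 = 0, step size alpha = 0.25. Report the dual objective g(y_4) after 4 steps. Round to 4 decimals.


Dual ascent for LP: min 8*x1 + 11*x2, 4*x1 + 2*x2 = 16, 0 <= x_i <= 3
Step 1: y^k = 0.0, reduced costs: (8.0, 11.0)
  x^k = (0.0, 0.0), subgradient = b - a^T x = 16.0
  y^{k+1} = 0.0 + 0.25*16.0 = 4.0
Step 2: y^k = 4.0, reduced costs: (-8.0, 3.0)
  x^k = (3.0, 0.0), subgradient = b - a^T x = 4.0
  y^{k+1} = 4.0 + 0.25*4.0 = 5.0
Step 3: y^k = 5.0, reduced costs: (-12.0, 1.0)
  x^k = (3.0, 0.0), subgradient = b - a^T x = 4.0
  y^{k+1} = 5.0 + 0.25*4.0 = 6.0
Step 4: y^k = 6.0, reduced costs: (-16.0, -1.0)
  x^k = (3.0, 3.0), subgradient = b - a^T x = -2.0
  y^{k+1} = 6.0 + 0.25*-2.0 = 5.5
Dual objective at y_4 = 5.5: reduced costs (-14.0, 0.0), box minimizer x = (3.0, 0.0)
g(y_4) = b*y + (c1 - a1*y)*x1 + (c2 - a2*y)*x2 = 16*5.5 + (-14.0)*3.0 + 0.0*0.0 = 88.0 - 42.0 + 0.0 = 46.0


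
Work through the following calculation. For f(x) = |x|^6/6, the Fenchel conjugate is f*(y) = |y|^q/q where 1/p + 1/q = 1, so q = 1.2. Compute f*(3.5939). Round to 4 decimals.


The conjugate exponent q satisfies 1/p + 1/q = 1.
p = 6, so q = 6/(6 - 1) = 1.2
|y|^q = 3.5939^1.2 = 4.6417
f*(3.5939) = 4.6417 / 1.2 = 3.8681


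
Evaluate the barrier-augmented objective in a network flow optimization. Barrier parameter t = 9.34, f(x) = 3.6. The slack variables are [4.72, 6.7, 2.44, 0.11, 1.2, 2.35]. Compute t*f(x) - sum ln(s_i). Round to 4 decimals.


Step 1: Compute log-barrier.
ln values: [1.5518, 1.9021, 0.892, -2.2073, 0.1823, 0.8544]
phi = -(1.5518 + 1.9021 + 0.892 - 2.2073 + 0.1823 + 0.8544) = -3.1754
Step 2: Compute augmented objective.
t*f(x) = 9.34*3.6 = 33.624
Total = 33.624 - 3.1754 = 30.4486


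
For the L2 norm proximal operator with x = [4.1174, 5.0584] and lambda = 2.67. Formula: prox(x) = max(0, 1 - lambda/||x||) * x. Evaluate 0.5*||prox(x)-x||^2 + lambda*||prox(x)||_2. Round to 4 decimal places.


Step 1: Compute ||x||.
||x|| = 6.5223
Step 2: Compute scaling factor.
scale = max(0, 1 - 2.67/6.5223) = 0.5906
Step 3: prox(x) = [2.4319, 2.9877]
||prox(x)|| = 3.8523
Step 4: Proximal objective.
0.5*||prox-x||^2 = 3.5645
lambda*||prox|| = 10.2856
Total = 13.8501


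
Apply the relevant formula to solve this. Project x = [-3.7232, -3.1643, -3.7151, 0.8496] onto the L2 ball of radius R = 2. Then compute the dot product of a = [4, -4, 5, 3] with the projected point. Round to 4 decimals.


Step 1: Compute ||x|| (intermediates to 6 decimals).
||x|| = sqrt((-3.7232)^2 + (-3.1643)^2 + (-3.7151)^2 + 0.8496^2) = 6.196677
Step 2: Project.
Since ||x|| > R, scale = R/||x|| = 2/6.196677 = 0.322754, proj(x) = scale * x
proj(x) = [-1.201678, -1.02129, -1.199063, 0.274212]
Step 3: Dot product.
a^T * proj(x) = 4*(-1.201678) - 4*(-1.02129) + 5*(-1.199063) + 3*0.274212 = -5.8942


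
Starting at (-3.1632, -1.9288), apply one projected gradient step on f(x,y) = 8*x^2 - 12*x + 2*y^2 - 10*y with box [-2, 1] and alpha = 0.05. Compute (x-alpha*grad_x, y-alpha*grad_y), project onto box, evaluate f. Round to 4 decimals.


Step 1: Compute gradient at (-3.1632, -1.9288).
grad_x = 2*8*-3.1632 - 12 = -62.6112
grad_y = 2*2*-1.9288 - 10 = -17.7152
Step 2: Gradient step.
x_raw = -3.1632 - 0.05*-62.6112 = -0.0326
y_raw = -1.9288 - 0.05*-17.7152 = -1.043
Step 3: Project onto [-2, 1].
x_proj = clip(-0.0326) = -0.0326
y_proj = clip(-1.043) = -1.043
Step 4: Evaluate f.
f(-0.0326, -1.043) = 13.0065


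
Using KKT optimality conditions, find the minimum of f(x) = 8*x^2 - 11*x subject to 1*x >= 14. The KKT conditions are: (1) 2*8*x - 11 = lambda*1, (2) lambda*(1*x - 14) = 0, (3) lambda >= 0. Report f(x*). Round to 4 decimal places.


Step 1: Try lambda = 0 (constraint inactive).
x_unc = 11/(2*8) = 0.6875
Check: 1*0.6875 = 0.6875 < 14 -- violated!
Step 2: Constraint must be active: 1*x = 14
x* = 14/1 = 14.0
lambda = (2*8*14.0 - 11)/1 = 213.0
Step 3: Compute optimal value.
f(x*) = 8*14.0^2 - 11*14.0 = 1414.0


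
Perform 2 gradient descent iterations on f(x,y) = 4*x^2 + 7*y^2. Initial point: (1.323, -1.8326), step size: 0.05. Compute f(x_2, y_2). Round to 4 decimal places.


Gradient descent on f(x,y) = 4*x^2 + 7*y^2.
Starting point: (1.323, -1.8326), alpha = 0.05
Step 1: grad_x = 2*4*1.323 = 10.584, grad_y = 2*7*-1.8326 = -25.6564
  x_1 = 1.323 - 0.05*10.584 = 0.7938
  y_1 = -1.8326 - 0.05*-25.6564 = -0.5498
Step 2: grad_x = 2*4*0.7938 = 6.3504, grad_y = 2*7*-0.5498 = -7.6969
  x_2 = 0.7938 - 0.05*6.3504 = 0.4763
  y_2 = -0.5498 - 0.05*-7.6969 = -0.1649
f(0.4763, -0.1649) = 4*0.4763^2 + 7*(-0.1649)^2 = 1.0978


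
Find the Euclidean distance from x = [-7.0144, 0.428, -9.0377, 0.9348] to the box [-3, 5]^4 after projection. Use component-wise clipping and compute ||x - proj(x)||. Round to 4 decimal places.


Project each component onto [-3, 5].
clip(-7.0144) = -3.0, clip(0.428) = 0.428, clip(-9.0377) = -3.0, clip(0.9348) = 0.9348
Projection = [-3.0, 0.428, -3.0, 0.9348]
Squared diffs: [16.1154, 0.0, 36.4538, 0.0]
Distance = sqrt(52.5692) = 7.2505


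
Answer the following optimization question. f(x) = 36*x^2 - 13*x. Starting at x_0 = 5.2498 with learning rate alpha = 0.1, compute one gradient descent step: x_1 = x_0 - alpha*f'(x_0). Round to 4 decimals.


We compute the gradient at x_0 and apply the update.
f'(x) = 72*x - 13
f'(5.2498) = 72*5.2498 - 13 = 364.9856
x_1 = 5.2498 - 0.1*364.9856 = -31.2488


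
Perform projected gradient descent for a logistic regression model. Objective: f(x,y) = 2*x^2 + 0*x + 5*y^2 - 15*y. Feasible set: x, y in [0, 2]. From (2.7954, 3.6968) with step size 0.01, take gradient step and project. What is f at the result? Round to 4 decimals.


Step 1: Compute gradient at (2.7954, 3.6968).
grad_x = 2*2*2.7954 + 0 = 11.1816
grad_y = 2*5*3.6968 - 15 = 21.968
Step 2: Gradient step.
x_raw = 2.7954 - 0.01*11.1816 = 2.6836
y_raw = 3.6968 - 0.01*21.968 = 3.4771
Step 3: Project onto [0, 2].
x_proj = clip(2.6836) = 2.0
y_proj = clip(3.4771) = 2.0
Step 4: Evaluate f.
f(2.0, 2.0) = -2.0


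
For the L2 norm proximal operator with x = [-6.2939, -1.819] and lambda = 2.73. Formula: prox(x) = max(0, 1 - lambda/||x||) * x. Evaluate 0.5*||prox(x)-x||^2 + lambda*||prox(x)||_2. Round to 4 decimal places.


Step 1: Compute ||x||.
||x|| = 6.5515
Step 2: Compute scaling factor.
scale = max(0, 1 - 2.73/6.5515) = 0.5833
Step 3: prox(x) = [-3.6712, -1.061]
||prox(x)|| = 3.8215
Step 4: Proximal objective.
0.5*||prox-x||^2 = 3.7265
lambda*||prox|| = 10.4327
Total = 14.1591


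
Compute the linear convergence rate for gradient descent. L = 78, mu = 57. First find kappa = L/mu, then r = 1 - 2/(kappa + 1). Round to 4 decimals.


Step 1: Compute the condition number.
kappa = L/mu = 78/57 = 1.3684
Step 2: Compute the convergence rate.
r = 1 - 2/(kappa + 1) = 1 - 2*mu/(L + mu) = (L - mu)/(L + mu) = 21/135 = 0.1556


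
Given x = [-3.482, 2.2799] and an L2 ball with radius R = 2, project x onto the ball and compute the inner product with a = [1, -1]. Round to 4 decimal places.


Step 1: Compute ||x|| (intermediates to 6 decimals).
||x|| = sqrt((-3.482)^2 + 2.2799^2) = 4.162003
Step 2: Project.
Since ||x|| > R, scale = R/||x|| = 2/4.162003 = 0.480538, proj(x) = scale * x
proj(x) = [-1.673233, 1.095579]
Step 3: Dot product.
a^T * proj(x) = 1*(-1.673233) - 1*1.095579 = -2.7688


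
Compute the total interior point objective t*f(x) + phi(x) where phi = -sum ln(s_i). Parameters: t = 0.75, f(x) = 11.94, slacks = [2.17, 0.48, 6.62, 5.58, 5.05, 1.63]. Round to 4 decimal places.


Step 1: Compute log-barrier.
ln values: [0.7747, -0.734, 1.8901, 1.7192, 1.6194, 0.4886]
phi = -(0.7747 - 0.734 + 1.8901 + 1.7192 + 1.6194 + 0.4886) = -5.758
Step 2: Compute augmented objective.
t*f(x) = 0.75*11.94 = 8.955
Total = 8.955 - 5.758 = 3.197


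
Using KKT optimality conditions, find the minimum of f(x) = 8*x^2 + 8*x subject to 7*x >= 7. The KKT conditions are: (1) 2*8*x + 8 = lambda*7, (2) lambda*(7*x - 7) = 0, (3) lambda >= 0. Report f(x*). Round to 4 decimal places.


Step 1: Try lambda = 0 (constraint inactive).
x_unc = -8/(2*8) = -0.5
Check: 7*-0.5 = -3.5 < 7 -- violated!
Step 2: Constraint must be active: 7*x = 7
x* = 7/7 = 1.0
lambda = (2*8*1.0 + 8)/7 = 3.4286
Step 3: Compute optimal value.
f(x*) = 8*1.0^2 + 8*1.0 = 16.0


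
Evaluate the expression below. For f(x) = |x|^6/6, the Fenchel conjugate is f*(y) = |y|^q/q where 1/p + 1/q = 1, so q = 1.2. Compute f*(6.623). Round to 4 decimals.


The conjugate exponent q satisfies 1/p + 1/q = 1.
p = 6, so q = 6/(6 - 1) = 1.2
|y|^q = 6.623^1.2 = 9.6664
f*(6.623) = 9.6664 / 1.2 = 8.0554


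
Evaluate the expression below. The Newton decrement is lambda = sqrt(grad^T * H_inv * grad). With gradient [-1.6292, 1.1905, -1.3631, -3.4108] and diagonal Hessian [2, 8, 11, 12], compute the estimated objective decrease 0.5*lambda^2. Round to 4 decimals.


Step 1: H is diagonal, so H^(-1) * g = [-0.8146, 0.1488, -0.1239, -0.2842].
Step 2: g^T H^(-1) g = sum_i g_i^2 / H_ii
  = (-1.6292)^2/2 + (1.1905)^2/8 + (-1.3631)^2/11 + (-3.4108)^2/12
  = 1.3271 + 0.1772 + 0.1689 + 0.9695 = 2.6427
Step 3: Objective decrease = 0.5 * g^T H^(-1) g = 1.3213


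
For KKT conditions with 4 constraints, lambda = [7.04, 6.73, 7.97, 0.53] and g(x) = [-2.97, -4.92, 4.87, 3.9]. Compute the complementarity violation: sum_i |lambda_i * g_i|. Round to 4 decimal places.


KKT complementary slackness check:
lambda_1 * g_1 = 7.04 * -2.97 = -20.9088
lambda_2 * g_2 = 6.73 * -4.92 = -33.1116
lambda_3 * g_3 = 7.97 * 4.87 = 38.8139
lambda_4 * g_4 = 0.53 * 3.9 = 2.067
Total violation = 20.9088 + 33.1116 + 38.8139 + 2.067 = 94.9013


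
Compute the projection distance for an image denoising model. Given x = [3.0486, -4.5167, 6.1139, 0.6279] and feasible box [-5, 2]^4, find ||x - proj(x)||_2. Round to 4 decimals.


Project each component onto [-5, 2].
clip(3.0486) = 2.0, clip(-4.5167) = -4.5167, clip(6.1139) = 2.0, clip(0.6279) = 0.6279
Projection = [2.0, -4.5167, 2.0, 0.6279]
Squared diffs: [1.0996, 0.0, 16.9242, 0.0]
Distance = sqrt(18.0238) = 4.2454


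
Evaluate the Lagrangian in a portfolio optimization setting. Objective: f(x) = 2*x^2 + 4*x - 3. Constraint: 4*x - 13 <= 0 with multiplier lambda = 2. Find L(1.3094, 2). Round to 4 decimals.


Step 1: Evaluate f(x).
f(1.3094) = 2*1.3094^2 + 4*1.3094 - 3 = 5.6667
Step 2: Evaluate g(x).
g(1.3094) = 4*1.3094 - 13 = -7.7624
Step 3: Compute Lagrangian.
L = 5.6667 + 2*-7.7624 = -9.8581


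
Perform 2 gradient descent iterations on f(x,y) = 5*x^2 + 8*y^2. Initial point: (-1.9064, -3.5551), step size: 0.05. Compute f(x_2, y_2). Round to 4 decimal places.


Gradient descent on f(x,y) = 5*x^2 + 8*y^2.
Starting point: (-1.9064, -3.5551), alpha = 0.05
Step 1: grad_x = 2*5*-1.9064 = -19.064, grad_y = 2*8*-3.5551 = -56.8816
  x_1 = -1.9064 - 0.05*-19.064 = -0.9532
  y_1 = -3.5551 - 0.05*-56.8816 = -0.711
Step 2: grad_x = 2*5*-0.9532 = -9.532, grad_y = 2*8*-0.711 = -11.3763
  x_2 = -0.9532 - 0.05*-9.532 = -0.4766
  y_2 = -0.711 - 0.05*-11.3763 = -0.1422
f(-0.4766, -0.1422) = 5*(-0.4766)^2 + 8*(-0.1422)^2 = 1.2975


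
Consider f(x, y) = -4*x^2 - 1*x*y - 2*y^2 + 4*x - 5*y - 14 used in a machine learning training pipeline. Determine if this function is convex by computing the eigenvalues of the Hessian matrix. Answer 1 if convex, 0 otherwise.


The Hessian of f(x,y) = -4*x^2 - 1*x*y - 2*y^2 + 4*x - 5*y - 14 is:
H = [[-8, -1], [-1, -4]]
Trace = -8 - 4 = -12
Determinant = -8*-4 - (-1)^2 = 31
Discriminant = (-12)^2 - 4*31 = 20.0
Eigenvalues: lambda_1 = -8.2361, lambda_2 = -3.7639
The function is not convex.

0


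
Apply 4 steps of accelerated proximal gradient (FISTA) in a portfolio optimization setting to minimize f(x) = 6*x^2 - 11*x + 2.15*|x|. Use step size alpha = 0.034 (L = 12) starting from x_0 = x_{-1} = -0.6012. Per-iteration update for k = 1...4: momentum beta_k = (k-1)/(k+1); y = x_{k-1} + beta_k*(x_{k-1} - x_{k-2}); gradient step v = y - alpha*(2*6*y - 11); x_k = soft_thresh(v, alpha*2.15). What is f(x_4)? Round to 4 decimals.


FISTA on f(x) = 6*x^2 - 11*x + 2.15*|x|
L = 12, alpha = 0.034
Iteration 1: beta = 0.0, y = -0.6012 + 0.0*(-0.6012 + 0.6012) = -0.6012
  grad(y) = -18.2144, v = y - alpha*grad = 0.0181
  prox(v) = soft_thresh(0.0181, 0.0731) = 0.0
Iteration 2: beta = 0.3333, y = 0.0 + 0.3333*(0.0 + 0.6012) = 0.2004
  grad(y) = -8.5952, v = y - alpha*grad = 0.4926
  prox(v) = soft_thresh(0.4926, 0.0731) = 0.4195
Iteration 3: beta = 0.5, y = 0.4195 + 0.5*(0.4195 - 0.0) = 0.6293
  grad(y) = -3.4483, v = y - alpha*grad = 0.7465
  prox(v) = soft_thresh(0.7465, 0.0731) = 0.6734
Iteration 4: beta = 0.6, y = 0.6734 + 0.6*(0.6734 - 0.4195) = 0.8258
  grad(y) = -1.0905, v = y - alpha*grad = 0.8629
  prox(v) = soft_thresh(0.8629, 0.0731) = 0.7898
f(x_4) = 6*0.7898^2 - 11*0.7898 + 2.15*|0.7898| = -3.247


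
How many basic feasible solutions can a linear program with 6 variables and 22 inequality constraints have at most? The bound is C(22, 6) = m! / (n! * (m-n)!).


Each vertex corresponds to some choice of n active constraints out of m, so the number of vertices is at most C(m, n) = m! / (n!(m-n)!).
m = 22, n = 6
Numerator: 22 * 21 * 20 * 19 * 18 * 17
Denominator: 6! = 720
C(22, 6) = 74613


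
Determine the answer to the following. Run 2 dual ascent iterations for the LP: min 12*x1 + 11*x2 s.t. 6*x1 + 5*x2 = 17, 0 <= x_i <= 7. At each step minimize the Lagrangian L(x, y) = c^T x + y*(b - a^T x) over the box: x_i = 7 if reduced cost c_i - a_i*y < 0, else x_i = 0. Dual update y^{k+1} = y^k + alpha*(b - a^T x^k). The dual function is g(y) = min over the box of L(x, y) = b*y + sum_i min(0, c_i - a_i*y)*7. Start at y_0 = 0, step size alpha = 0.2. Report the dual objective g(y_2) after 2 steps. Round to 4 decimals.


Dual ascent for LP: min 12*x1 + 11*x2, 6*x1 + 5*x2 = 17, 0 <= x_i <= 7
Step 1: y^k = 0.0, reduced costs: (12.0, 11.0)
  x^k = (0.0, 0.0), subgradient = b - a^T x = 17.0
  y^{k+1} = 0.0 + 0.2*17.0 = 3.4
Step 2: y^k = 3.4, reduced costs: (-8.4, -6.0)
  x^k = (7.0, 7.0), subgradient = b - a^T x = -60.0
  y^{k+1} = 3.4 + 0.2*-60.0 = -8.6
Dual objective at y_2 = -8.6: reduced costs (63.6, 54.0), box minimizer x = (0.0, 0.0)
g(y_2) = b*y + (c1 - a1*y)*x1 + (c2 - a2*y)*x2 = 17*(-8.6) + 63.6*0.0 + 54.0*0.0 = -146.2 + 0.0 + 0.0 = -146.2


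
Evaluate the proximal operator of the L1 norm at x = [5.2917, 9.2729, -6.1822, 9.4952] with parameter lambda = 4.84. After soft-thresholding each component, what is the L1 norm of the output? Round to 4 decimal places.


Soft-thresholding with lambda = 4.84:
prox(5.2917) = sign(5.2917)*max(|5.2917| - 4.84, 0) = 0.4517
prox(9.2729) = sign(9.2729)*max(|9.2729| - 4.84, 0) = 4.4329
prox(-6.1822) = sign(-6.1822)*max(|-6.1822| - 4.84, 0) = -1.3422
prox(9.4952) = sign(9.4952)*max(|9.4952| - 4.84, 0) = 4.6552
prox(x) = [0.4517, 4.4329, -1.3422, 4.6552]
||prox(x)||_1 = 0.4517 + 4.4329 + 1.3422 + 4.6552 = 10.882


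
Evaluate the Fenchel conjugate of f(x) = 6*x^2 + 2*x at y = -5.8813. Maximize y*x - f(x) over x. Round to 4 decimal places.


f*(y) = sup_x {y*x - a*x^2 - b*x} = sup_x {(y-b)*x - a*x^2}
FOC: (y - b) - 2a*x = 0 => x* = (y - b)/(2a)
x* = (-5.8813 - 2)/(2*6) = -0.6568
f*(-5.8813) = (y-b)^2/(4a) = (-5.8813 - 2)^2/(4*6)
= 62.1149/24 = 2.5881


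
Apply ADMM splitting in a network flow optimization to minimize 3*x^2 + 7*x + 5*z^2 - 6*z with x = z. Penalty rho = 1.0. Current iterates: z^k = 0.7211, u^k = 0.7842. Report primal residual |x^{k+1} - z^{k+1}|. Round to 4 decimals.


ADMM iteration with rho = 1.0, z^k = 0.7211, u^k = 0.7842
Step 1: x-update.
Minimize 3*x^2 + 7*x + (1.0/2)*(x - 0.7211 + 0.7842)^2
FOC: (2*3 + 1.0)*x = -7 + 1.0*(0.7211 - 0.7842)
x^{k+1} = -1.009
Step 2: z-update.
Minimize 5*z^2 - 6*z + (1.0/2)*(-1.009 - z + 0.7842)^2
FOC: (2*5 + 1.0)*z = 6 + 1.0*(-1.009 + 0.7842)
z^{k+1} = 0.525
Step 3: u-update.
u^{k+1} = 0.7842 - 1.009 - 0.525 = -0.7498
Step 4: Primal residual = |-1.009 - 0.525| = 1.534


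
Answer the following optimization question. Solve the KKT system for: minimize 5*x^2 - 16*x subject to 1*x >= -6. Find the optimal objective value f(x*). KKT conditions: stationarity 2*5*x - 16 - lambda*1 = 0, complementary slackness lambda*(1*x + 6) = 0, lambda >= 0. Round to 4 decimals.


Step 1: Try lambda = 0 (constraint inactive).
Stationarity: 2*5*x - 16 = 0
x* = 16/(2*5) = 1.6
Check constraint: 1*1.6 = 1.6 >= -6 -- satisfied.
Step 2: Compute optimal value.
f(x*) = 5*1.6^2 - 16*1.6 = -12.8


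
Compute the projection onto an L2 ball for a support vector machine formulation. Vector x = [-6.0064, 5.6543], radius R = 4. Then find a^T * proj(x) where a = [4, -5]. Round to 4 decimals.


Step 1: Compute ||x|| (intermediates to 6 decimals).
||x|| = sqrt((-6.0064)^2 + 5.6543^2) = 8.249118
Step 2: Project.
Since ||x|| > R, scale = R/||x|| = 4/8.249118 = 0.4849, proj(x) = scale * x
proj(x) = [-2.912503, 2.74177]
Step 3: Dot product.
a^T * proj(x) = 4*(-2.912503) - 5*2.74177 = -25.3589


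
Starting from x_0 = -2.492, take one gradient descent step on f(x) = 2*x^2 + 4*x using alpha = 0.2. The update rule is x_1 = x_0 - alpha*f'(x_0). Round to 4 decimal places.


We compute the gradient at x_0 and apply the update.
f'(x) = 4*x + 4
f'(-2.492) = 4*-2.492 + 4 = -5.968
x_1 = -2.492 - 0.2*-5.968 = -1.2984


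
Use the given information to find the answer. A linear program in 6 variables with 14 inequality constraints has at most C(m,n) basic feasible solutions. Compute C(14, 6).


Each vertex corresponds to some choice of n active constraints out of m, so the number of vertices is at most C(m, n) = m! / (n!(m-n)!).
m = 14, n = 6
Numerator: 14 * 13 * 12 * 11 * 10 * 9
Denominator: 6! = 720
C(14, 6) = 3003


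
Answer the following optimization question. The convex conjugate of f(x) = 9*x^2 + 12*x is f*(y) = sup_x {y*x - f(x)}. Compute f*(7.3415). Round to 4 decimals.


f*(y) = sup_x {y*x - a*x^2 - b*x} = sup_x {(y-b)*x - a*x^2}
FOC: (y - b) - 2a*x = 0 => x* = (y - b)/(2a)
x* = (7.3415 - 12)/(2*9) = -0.2588
f*(7.3415) = (y-b)^2/(4a) = (7.3415 - 12)^2/(4*9)
= 21.7016/36 = 0.6028


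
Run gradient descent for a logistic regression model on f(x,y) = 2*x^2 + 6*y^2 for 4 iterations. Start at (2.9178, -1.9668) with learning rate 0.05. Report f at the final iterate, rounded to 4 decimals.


Gradient descent on f(x,y) = 2*x^2 + 6*y^2.
Starting point: (2.9178, -1.9668), alpha = 0.05
Step 1: grad_x = 2*2*2.9178 = 11.6712, grad_y = 2*6*-1.9668 = -23.6016
  x_1 = 2.9178 - 0.05*11.6712 = 2.3342
  y_1 = -1.9668 - 0.05*-23.6016 = -0.7867
Step 2: grad_x = 2*2*2.3342 = 9.337, grad_y = 2*6*-0.7867 = -9.4406
  x_2 = 2.3342 - 0.05*9.337 = 1.8674
  y_2 = -0.7867 - 0.05*-9.4406 = -0.3147
Step 3: grad_x = 2*2*1.8674 = 7.4696, grad_y = 2*6*-0.3147 = -3.7763
  x_3 = 1.8674 - 0.05*7.4696 = 1.4939
  y_3 = -0.3147 - 0.05*-3.7763 = -0.1259
Step 4: grad_x = 2*2*1.4939 = 5.9757, grad_y = 2*6*-0.1259 = -1.5105
  x_4 = 1.4939 - 0.05*5.9757 = 1.1951
  y_4 = -0.1259 - 0.05*-1.5105 = -0.0504
f(1.1951, -0.0504) = 2*1.1951^2 + 6*(-0.0504)^2 = 2.8719


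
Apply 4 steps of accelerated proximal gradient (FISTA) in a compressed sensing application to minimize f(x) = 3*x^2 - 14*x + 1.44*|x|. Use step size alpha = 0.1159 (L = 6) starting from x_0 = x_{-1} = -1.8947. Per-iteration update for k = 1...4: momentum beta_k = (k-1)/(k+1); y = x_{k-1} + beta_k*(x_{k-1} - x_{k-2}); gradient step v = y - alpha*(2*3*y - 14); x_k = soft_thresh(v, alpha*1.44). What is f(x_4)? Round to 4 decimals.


FISTA on f(x) = 3*x^2 - 14*x + 1.44*|x|
L = 6, alpha = 0.1159
Iteration 1: beta = 0.0, y = -1.8947 + 0.0*(-1.8947 + 1.8947) = -1.8947
  grad(y) = -25.3682, v = y - alpha*grad = 1.0455
  prox(v) = soft_thresh(1.0455, 0.1669) = 0.8786
Iteration 2: beta = 0.3333, y = 0.8786 + 0.3333*(0.8786 + 1.8947) = 1.803
  grad(y) = -3.182, v = y - alpha*grad = 2.1718
  prox(v) = soft_thresh(2.1718, 0.1669) = 2.0049
Iteration 3: beta = 0.5, y = 2.0049 + 0.5*(2.0049 - 0.8786) = 2.5681
  grad(y) = 1.4084, v = y - alpha*grad = 2.4048
  prox(v) = soft_thresh(2.4048, 0.1669) = 2.2379
Iteration 4: beta = 0.6, y = 2.2379 + 0.6*(2.2379 - 2.0049) = 2.3778
  grad(y) = 0.2665, v = y - alpha*grad = 2.3469
  prox(v) = soft_thresh(2.3469, 0.1669) = 2.18
f(x_4) = 3*2.18^2 - 14*2.18 + 1.44*|2.18| = -13.1236


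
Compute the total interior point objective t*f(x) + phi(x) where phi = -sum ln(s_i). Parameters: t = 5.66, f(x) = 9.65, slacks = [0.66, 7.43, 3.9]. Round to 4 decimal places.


Step 1: Compute log-barrier.
ln values: [-0.4155, 2.0055, 1.361]
phi = -(-0.4155 + 2.0055 + 1.361) = -2.951
Step 2: Compute augmented objective.
t*f(x) = 5.66*9.65 = 54.619
Total = 54.619 - 2.951 = 51.668


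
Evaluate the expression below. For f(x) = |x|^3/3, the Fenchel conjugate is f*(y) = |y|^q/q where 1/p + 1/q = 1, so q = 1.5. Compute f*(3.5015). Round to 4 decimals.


The conjugate exponent q satisfies 1/p + 1/q = 1.
p = 3, so q = 3/(3 - 1) = 1.5
|y|^q = 3.5015^1.5 = 6.5521
f*(3.5015) = 6.5521 / 1.5 = 4.3681


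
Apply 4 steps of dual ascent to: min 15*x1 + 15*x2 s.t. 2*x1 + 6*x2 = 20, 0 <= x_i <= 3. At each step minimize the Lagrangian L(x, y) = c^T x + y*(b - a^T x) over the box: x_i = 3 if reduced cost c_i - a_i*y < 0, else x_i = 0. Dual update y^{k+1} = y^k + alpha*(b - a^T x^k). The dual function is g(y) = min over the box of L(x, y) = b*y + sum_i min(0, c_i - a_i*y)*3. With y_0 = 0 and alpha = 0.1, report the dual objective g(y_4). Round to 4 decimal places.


Dual ascent for LP: min 15*x1 + 15*x2, 2*x1 + 6*x2 = 20, 0 <= x_i <= 3
Step 1: y^k = 0.0, reduced costs: (15.0, 15.0)
  x^k = (0.0, 0.0), subgradient = b - a^T x = 20.0
  y^{k+1} = 0.0 + 0.1*20.0 = 2.0
Step 2: y^k = 2.0, reduced costs: (11.0, 3.0)
  x^k = (0.0, 0.0), subgradient = b - a^T x = 20.0
  y^{k+1} = 2.0 + 0.1*20.0 = 4.0
Step 3: y^k = 4.0, reduced costs: (7.0, -9.0)
  x^k = (0.0, 3.0), subgradient = b - a^T x = 2.0
  y^{k+1} = 4.0 + 0.1*2.0 = 4.2
Step 4: y^k = 4.2, reduced costs: (6.6, -10.2)
  x^k = (0.0, 3.0), subgradient = b - a^T x = 2.0
  y^{k+1} = 4.2 + 0.1*2.0 = 4.4
Dual objective at y_4 = 4.4: reduced costs (6.2, -11.4), box minimizer x = (0.0, 3.0)
g(y_4) = b*y + (c1 - a1*y)*x1 + (c2 - a2*y)*x2 = 20*4.4 + 6.2*0.0 + (-11.4)*3.0 = 88.0 + 0.0 - 34.2 = 53.8


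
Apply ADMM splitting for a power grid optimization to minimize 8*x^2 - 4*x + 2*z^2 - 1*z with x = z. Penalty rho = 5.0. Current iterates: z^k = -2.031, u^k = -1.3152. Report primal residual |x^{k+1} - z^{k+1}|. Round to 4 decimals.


ADMM iteration with rho = 5.0, z^k = -2.031, u^k = -1.3152
Step 1: x-update.
Minimize 8*x^2 - 4*x + (5.0/2)*(x + 2.031 - 1.3152)^2
FOC: (2*8 + 5.0)*x = 4 + 5.0*(-2.031 + 1.3152)
x^{k+1} = 0.02
Step 2: z-update.
Minimize 2*z^2 - 1*z + (5.0/2)*(0.02 - z - 1.3152)^2
FOC: (2*2 + 5.0)*z = 1 + 5.0*(0.02 - 1.3152)
z^{k+1} = -0.6084
Step 3: u-update.
u^{k+1} = -1.3152 + 0.02 + 0.6084 = -0.6867
Step 4: Primal residual = |0.02 + 0.6084| = 0.6285


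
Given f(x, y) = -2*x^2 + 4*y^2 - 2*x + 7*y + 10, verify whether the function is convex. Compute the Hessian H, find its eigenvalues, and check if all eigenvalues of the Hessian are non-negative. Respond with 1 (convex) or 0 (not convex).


The Hessian of f(x,y) = -2*x^2 + 4*y^2 - 2*x + 7*y + 10 is:
H = [[-4, 0], [0, 8]]
Trace = -4 + 8 = 4
Determinant = -4*8 - (0)^2 = -32
Discriminant = (4)^2 - 4*-32 = 144.0
Eigenvalues: lambda_1 = -4.0, lambda_2 = 8.0
The function is not convex.

0


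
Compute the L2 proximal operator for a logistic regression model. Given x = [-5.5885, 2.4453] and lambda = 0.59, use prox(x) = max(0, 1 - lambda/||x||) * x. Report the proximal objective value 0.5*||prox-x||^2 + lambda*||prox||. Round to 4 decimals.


Step 1: Compute ||x||.
||x|| = 6.1001
Step 2: Compute scaling factor.
scale = max(0, 1 - 0.59/6.1001) = 0.9033
Step 3: prox(x) = [-5.048, 2.2088]
||prox(x)|| = 5.5101
Step 4: Proximal objective.
0.5*||prox-x||^2 = 0.1741
lambda*||prox|| = 3.251
Total = 3.425


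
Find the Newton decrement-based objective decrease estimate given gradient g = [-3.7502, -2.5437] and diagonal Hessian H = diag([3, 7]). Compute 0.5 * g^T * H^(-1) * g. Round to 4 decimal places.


Step 1: H is diagonal, so H^(-1) * g = [-1.2501, -0.3634].
Step 2: g^T H^(-1) g = sum_i g_i^2 / H_ii
  = (-3.7502)^2/3 + (-2.5437)^2/7
  = 4.688 + 0.9243 = 5.6123
Step 3: Objective decrease = 0.5 * g^T H^(-1) g = 2.8062


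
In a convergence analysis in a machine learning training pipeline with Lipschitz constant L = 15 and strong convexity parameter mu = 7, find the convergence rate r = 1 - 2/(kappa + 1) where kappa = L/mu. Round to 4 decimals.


Step 1: Compute the condition number.
kappa = L/mu = 15/7 = 2.1429
Step 2: Compute the convergence rate.
r = 1 - 2/(kappa + 1) = 1 - 2*mu/(L + mu) = (L - mu)/(L + mu) = 8/22 = 0.3636


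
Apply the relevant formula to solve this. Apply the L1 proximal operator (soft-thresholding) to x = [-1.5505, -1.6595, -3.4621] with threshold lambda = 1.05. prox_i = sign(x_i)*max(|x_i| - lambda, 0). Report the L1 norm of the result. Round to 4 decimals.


Soft-thresholding with lambda = 1.05:
prox(-1.5505) = sign(-1.5505)*max(|-1.5505| - 1.05, 0) = -0.5005
prox(-1.6595) = sign(-1.6595)*max(|-1.6595| - 1.05, 0) = -0.6095
prox(-3.4621) = sign(-3.4621)*max(|-3.4621| - 1.05, 0) = -2.4121
prox(x) = [-0.5005, -0.6095, -2.4121]
||prox(x)||_1 = 0.5005 + 0.6095 + 2.4121 = 3.5221


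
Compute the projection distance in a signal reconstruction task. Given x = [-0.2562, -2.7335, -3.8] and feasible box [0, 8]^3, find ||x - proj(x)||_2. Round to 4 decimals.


Project each component onto [0, 8].
clip(-0.2562) = 0.0, clip(-2.7335) = 0.0, clip(-3.8) = 0.0
Projection = [0.0, 0.0, 0.0]
Squared diffs: [0.0656, 7.472, 14.44]
Distance = sqrt(21.9776) = 4.688


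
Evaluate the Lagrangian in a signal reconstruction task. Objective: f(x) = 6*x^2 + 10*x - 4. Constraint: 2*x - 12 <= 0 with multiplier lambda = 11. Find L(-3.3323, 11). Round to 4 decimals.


Step 1: Evaluate f(x).
f(-3.3323) = 6*(-3.3323)^2 + 10*(-3.3323) - 4 = 29.3023
Step 2: Evaluate g(x).
g(-3.3323) = 2*-3.3323 - 12 = -18.6646
Step 3: Compute Lagrangian.
L = 29.3023 + 11*-18.6646 = -176.0083


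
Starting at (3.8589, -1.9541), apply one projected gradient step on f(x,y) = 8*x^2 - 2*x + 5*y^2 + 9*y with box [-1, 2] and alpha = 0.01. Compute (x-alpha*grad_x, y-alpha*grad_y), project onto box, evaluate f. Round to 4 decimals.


Step 1: Compute gradient at (3.8589, -1.9541).
grad_x = 2*8*3.8589 - 2 = 59.7424
grad_y = 2*5*-1.9541 + 9 = -10.541
Step 2: Gradient step.
x_raw = 3.8589 - 0.01*59.7424 = 3.2615
y_raw = -1.9541 - 0.01*-10.541 = -1.8487
Step 3: Project onto [-1, 2].
x_proj = clip(3.2615) = 2.0
y_proj = clip(-1.8487) = -1.0
Step 4: Evaluate f.
f(2.0, -1.0) = 24.0


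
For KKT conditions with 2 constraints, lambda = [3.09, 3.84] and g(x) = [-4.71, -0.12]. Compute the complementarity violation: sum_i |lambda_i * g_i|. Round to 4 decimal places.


KKT complementary slackness check:
lambda_1 * g_1 = 3.09 * -4.71 = -14.5539
lambda_2 * g_2 = 3.84 * -0.12 = -0.4608
Total violation = 14.5539 + 0.4608 = 15.0147


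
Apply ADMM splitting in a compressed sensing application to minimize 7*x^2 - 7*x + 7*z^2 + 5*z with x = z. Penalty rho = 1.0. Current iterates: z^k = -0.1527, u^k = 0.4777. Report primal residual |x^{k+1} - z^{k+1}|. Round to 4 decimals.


ADMM iteration with rho = 1.0, z^k = -0.1527, u^k = 0.4777
Step 1: x-update.
Minimize 7*x^2 - 7*x + (1.0/2)*(x + 0.1527 + 0.4777)^2
FOC: (2*7 + 1.0)*x = 7 + 1.0*(-0.1527 - 0.4777)
x^{k+1} = 0.4246
Step 2: z-update.
Minimize 7*z^2 + 5*z + (1.0/2)*(0.4246 - z + 0.4777)^2
FOC: (2*7 + 1.0)*z = -5 + 1.0*(0.4246 + 0.4777)
z^{k+1} = -0.2732
Step 3: u-update.
u^{k+1} = 0.4777 + 0.4246 + 0.2732 = 1.1755
Step 4: Primal residual = |0.4246 + 0.2732| = 0.6978


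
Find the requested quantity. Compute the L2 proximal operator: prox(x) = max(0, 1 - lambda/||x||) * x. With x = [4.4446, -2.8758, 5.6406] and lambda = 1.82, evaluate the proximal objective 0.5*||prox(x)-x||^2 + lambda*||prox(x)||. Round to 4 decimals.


Step 1: Compute ||x||.
||x|| = 7.7357
Step 2: Compute scaling factor.
scale = max(0, 1 - 1.82/7.7357) = 0.7647
Step 3: prox(x) = [3.3989, -2.1992, 4.3135]
||prox(x)|| = 5.9157
Step 4: Proximal objective.
0.5*||prox-x||^2 = 1.6562
lambda*||prox|| = 10.7666
Total = 12.4228


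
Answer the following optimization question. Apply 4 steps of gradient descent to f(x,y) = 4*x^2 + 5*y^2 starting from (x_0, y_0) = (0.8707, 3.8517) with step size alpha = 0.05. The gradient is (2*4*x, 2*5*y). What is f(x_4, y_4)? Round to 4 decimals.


Gradient descent on f(x,y) = 4*x^2 + 5*y^2.
Starting point: (0.8707, 3.8517), alpha = 0.05
Step 1: grad_x = 2*4*0.8707 = 6.9656, grad_y = 2*5*3.8517 = 38.517
  x_1 = 0.8707 - 0.05*6.9656 = 0.5224
  y_1 = 3.8517 - 0.05*38.517 = 1.9259
Step 2: grad_x = 2*4*0.5224 = 4.1794, grad_y = 2*5*1.9259 = 19.2585
  x_2 = 0.5224 - 0.05*4.1794 = 0.3135
  y_2 = 1.9259 - 0.05*19.2585 = 0.9629
Step 3: grad_x = 2*4*0.3135 = 2.5076, grad_y = 2*5*0.9629 = 9.6293
  x_3 = 0.3135 - 0.05*2.5076 = 0.1881
  y_3 = 0.9629 - 0.05*9.6293 = 0.4815
Step 4: grad_x = 2*4*0.1881 = 1.5046, grad_y = 2*5*0.4815 = 4.8146
  x_4 = 0.1881 - 0.05*1.5046 = 0.1128
  y_4 = 0.4815 - 0.05*4.8146 = 0.2407
f(0.1128, 0.2407) = 4*0.1128^2 + 5*0.2407^2 = 0.3407


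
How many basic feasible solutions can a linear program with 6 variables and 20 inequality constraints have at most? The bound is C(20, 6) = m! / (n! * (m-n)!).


Each vertex corresponds to some choice of n active constraints out of m, so the number of vertices is at most C(m, n) = m! / (n!(m-n)!).
m = 20, n = 6
Numerator: 20 * 19 * 18 * 17 * 16 * 15
Denominator: 6! = 720
C(20, 6) = 38760


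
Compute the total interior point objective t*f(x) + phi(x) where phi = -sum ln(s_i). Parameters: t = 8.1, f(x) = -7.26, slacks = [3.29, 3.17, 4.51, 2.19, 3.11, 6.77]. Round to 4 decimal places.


Step 1: Compute log-barrier.
ln values: [1.1909, 1.1537, 1.5063, 0.7839, 1.1346, 1.9125]
phi = -(1.1909 + 1.1537 + 1.5063 + 0.7839 + 1.1346 + 1.9125) = -7.6819
Step 2: Compute augmented objective.
t*f(x) = 8.1*-7.26 = -58.806
Total = -58.806 - 7.6819 = -66.4879


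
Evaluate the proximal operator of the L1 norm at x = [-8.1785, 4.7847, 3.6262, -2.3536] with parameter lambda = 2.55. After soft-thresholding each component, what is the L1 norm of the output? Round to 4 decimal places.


Soft-thresholding with lambda = 2.55:
prox(-8.1785) = sign(-8.1785)*max(|-8.1785| - 2.55, 0) = -5.6285
prox(4.7847) = sign(4.7847)*max(|4.7847| - 2.55, 0) = 2.2347
prox(3.6262) = sign(3.6262)*max(|3.6262| - 2.55, 0) = 1.0762
prox(-2.3536) = sign(-2.3536)*max(|-2.3536| - 2.55, 0) = 0.0
prox(x) = [-5.6285, 2.2347, 1.0762, 0.0]
||prox(x)||_1 = 5.6285 + 2.2347 + 1.0762 + 0.0 = 8.9394


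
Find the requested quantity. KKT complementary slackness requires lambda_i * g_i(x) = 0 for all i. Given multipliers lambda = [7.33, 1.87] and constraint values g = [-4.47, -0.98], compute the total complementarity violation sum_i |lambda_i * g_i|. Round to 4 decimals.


KKT complementary slackness check:
lambda_1 * g_1 = 7.33 * -4.47 = -32.7651
lambda_2 * g_2 = 1.87 * -0.98 = -1.8326
Total violation = 32.7651 + 1.8326 = 34.5977


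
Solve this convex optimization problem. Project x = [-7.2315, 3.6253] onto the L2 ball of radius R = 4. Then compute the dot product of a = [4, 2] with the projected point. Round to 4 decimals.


Step 1: Compute ||x|| (intermediates to 6 decimals).
||x|| = sqrt((-7.2315)^2 + 3.6253^2) = 8.089338
Step 2: Project.
Since ||x|| > R, scale = R/||x|| = 4/8.089338 = 0.494478, proj(x) = scale * x
proj(x) = [-3.575818, 1.792631]
Step 3: Dot product.
a^T * proj(x) = 4*(-3.575818) + 2*1.792631 = -10.718


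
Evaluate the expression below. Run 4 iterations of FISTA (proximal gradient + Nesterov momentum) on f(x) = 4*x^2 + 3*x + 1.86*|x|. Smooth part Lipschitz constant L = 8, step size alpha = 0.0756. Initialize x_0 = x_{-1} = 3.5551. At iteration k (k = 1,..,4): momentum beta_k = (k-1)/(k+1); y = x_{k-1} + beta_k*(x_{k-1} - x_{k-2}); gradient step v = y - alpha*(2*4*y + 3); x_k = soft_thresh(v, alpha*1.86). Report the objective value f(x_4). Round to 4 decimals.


FISTA on f(x) = 4*x^2 + 3*x + 1.86*|x|
L = 8, alpha = 0.0756
Iteration 1: beta = 0.0, y = 3.5551 + 0.0*(3.5551 - 3.5551) = 3.5551
  grad(y) = 31.4408, v = y - alpha*grad = 1.1782
  prox(v) = soft_thresh(1.1782, 0.1406) = 1.0376
Iteration 2: beta = 0.3333, y = 1.0376 + 0.3333*(1.0376 - 3.5551) = 0.1984
  grad(y) = 4.587, v = y - alpha*grad = -0.1484
  prox(v) = soft_thresh(-0.1484, 0.1406) = -0.0078
Iteration 3: beta = 0.5, y = -0.0078 + 0.5*(-0.0078 - 1.0376) = -0.5305
  grad(y) = -1.2437, v = y - alpha*grad = -0.4364
  prox(v) = soft_thresh(-0.4364, 0.1406) = -0.2958
Iteration 4: beta = 0.6, y = -0.2958 + 0.6*(-0.2958 + 0.0078) = -0.4686
  grad(y) = -0.7491, v = y - alpha*grad = -0.412
  prox(v) = soft_thresh(-0.412, 0.1406) = -0.2714
f(x_4) = 4*(-0.2714)^2 + 3*(-0.2714) + 1.86*|-0.2714| = -0.0148


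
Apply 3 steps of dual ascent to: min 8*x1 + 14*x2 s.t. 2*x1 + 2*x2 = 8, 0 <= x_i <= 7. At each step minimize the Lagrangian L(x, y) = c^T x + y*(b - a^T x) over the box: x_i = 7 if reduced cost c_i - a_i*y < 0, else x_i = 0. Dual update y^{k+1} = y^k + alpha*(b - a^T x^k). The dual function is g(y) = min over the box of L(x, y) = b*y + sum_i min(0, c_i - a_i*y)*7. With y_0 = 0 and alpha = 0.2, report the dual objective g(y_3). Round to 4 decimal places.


Dual ascent for LP: min 8*x1 + 14*x2, 2*x1 + 2*x2 = 8, 0 <= x_i <= 7
Step 1: y^k = 0.0, reduced costs: (8.0, 14.0)
  x^k = (0.0, 0.0), subgradient = b - a^T x = 8.0
  y^{k+1} = 0.0 + 0.2*8.0 = 1.6
Step 2: y^k = 1.6, reduced costs: (4.8, 10.8)
  x^k = (0.0, 0.0), subgradient = b - a^T x = 8.0
  y^{k+1} = 1.6 + 0.2*8.0 = 3.2
Step 3: y^k = 3.2, reduced costs: (1.6, 7.6)
  x^k = (0.0, 0.0), subgradient = b - a^T x = 8.0
  y^{k+1} = 3.2 + 0.2*8.0 = 4.8
Dual objective at y_3 = 4.8: reduced costs (-1.6, 4.4), box minimizer x = (7.0, 0.0)
g(y_3) = b*y + (c1 - a1*y)*x1 + (c2 - a2*y)*x2 = 8*4.8 + (-1.6)*7.0 + 4.4*0.0 = 38.4 - 11.2 + 0.0 = 27.2


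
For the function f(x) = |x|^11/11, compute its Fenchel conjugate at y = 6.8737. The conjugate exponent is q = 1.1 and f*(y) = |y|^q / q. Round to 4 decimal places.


The conjugate exponent q satisfies 1/p + 1/q = 1.
p = 11, so q = 11/(11 - 1) = 1.1
|y|^q = 6.8737^1.1 = 8.3351
f*(6.8737) = 8.3351 / 1.1 = 7.5773


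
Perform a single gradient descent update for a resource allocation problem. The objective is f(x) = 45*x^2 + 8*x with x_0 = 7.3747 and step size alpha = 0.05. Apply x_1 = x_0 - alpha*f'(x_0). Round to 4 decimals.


We compute the gradient at x_0 and apply the update.
f'(x) = 90*x + 8
f'(7.3747) = 90*7.3747 + 8 = 671.723
x_1 = 7.3747 - 0.05*671.723 = -26.2115


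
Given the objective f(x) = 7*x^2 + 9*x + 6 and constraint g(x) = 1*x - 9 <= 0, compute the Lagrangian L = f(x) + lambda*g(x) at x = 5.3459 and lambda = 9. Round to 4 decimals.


Step 1: Evaluate f(x).
f(5.3459) = 7*5.3459^2 + 9*5.3459 + 6 = 254.1636
Step 2: Evaluate g(x).
g(5.3459) = 1*5.3459 - 9 = -3.6541
Step 3: Compute Lagrangian.
L = 254.1636 + 9*-3.6541 = 221.2767


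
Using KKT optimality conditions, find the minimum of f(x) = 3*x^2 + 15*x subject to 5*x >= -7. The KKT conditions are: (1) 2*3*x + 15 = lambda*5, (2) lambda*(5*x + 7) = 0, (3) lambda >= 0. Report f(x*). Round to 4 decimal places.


Step 1: Try lambda = 0 (constraint inactive).
x_unc = -15/(2*3) = -2.5
Check: 5*-2.5 = -12.5 < -7 -- violated!
Step 2: Constraint must be active: 5*x = -7
x* = -7/5 = -1.4
lambda = (2*3*(-1.4) + 15)/5 = 1.32
Step 3: Compute optimal value.
f(x*) = 3*(-1.4)^2 + 15*(-1.4) = -15.12


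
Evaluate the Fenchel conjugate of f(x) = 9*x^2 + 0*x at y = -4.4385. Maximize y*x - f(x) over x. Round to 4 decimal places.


f*(y) = sup_x {y*x - a*x^2 - b*x} = sup_x {(y-b)*x - a*x^2}
FOC: (y - b) - 2a*x = 0 => x* = (y - b)/(2a)
x* = (-4.4385 - 0)/(2*9) = -0.2466
f*(-4.4385) = (y-b)^2/(4a) = (-4.4385 - 0)^2/(4*9)
= 19.7003/36 = 0.5472


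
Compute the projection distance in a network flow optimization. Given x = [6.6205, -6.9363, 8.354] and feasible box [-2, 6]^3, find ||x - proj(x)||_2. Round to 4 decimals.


Project each component onto [-2, 6].
clip(6.6205) = 6.0, clip(-6.9363) = -2.0, clip(8.354) = 6.0
Projection = [6.0, -2.0, 6.0]
Squared diffs: [0.385, 24.3671, 5.5413]
Distance = sqrt(30.2934) = 5.5039


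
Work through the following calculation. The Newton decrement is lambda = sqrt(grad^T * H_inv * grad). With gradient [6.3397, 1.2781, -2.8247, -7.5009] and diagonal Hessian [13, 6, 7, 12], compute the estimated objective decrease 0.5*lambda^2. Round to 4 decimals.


Step 1: H is diagonal, so H^(-1) * g = [0.4877, 0.213, -0.4035, -0.6251].
Step 2: g^T H^(-1) g = sum_i g_i^2 / H_ii
  = (6.3397)^2/13 + (1.2781)^2/6 + (-2.8247)^2/7 + (-7.5009)^2/12
  = 3.0917 + 0.2723 + 1.1398 + 4.6886 = 9.1924
Step 3: Objective decrease = 0.5 * g^T H^(-1) g = 4.5962


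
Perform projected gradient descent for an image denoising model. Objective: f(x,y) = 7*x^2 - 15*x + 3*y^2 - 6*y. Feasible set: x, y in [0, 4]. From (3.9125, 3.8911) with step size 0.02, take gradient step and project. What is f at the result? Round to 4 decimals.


Step 1: Compute gradient at (3.9125, 3.8911).
grad_x = 2*7*3.9125 - 15 = 39.775
grad_y = 2*3*3.8911 - 6 = 17.3466
Step 2: Gradient step.
x_raw = 3.9125 - 0.02*39.775 = 3.117
y_raw = 3.8911 - 0.02*17.3466 = 3.5442
Step 3: Project onto [0, 4].
x_proj = clip(3.117) = 3.117
y_proj = clip(3.5442) = 3.5442
Step 4: Evaluate f.
f(3.117, 3.5442) = 37.6732


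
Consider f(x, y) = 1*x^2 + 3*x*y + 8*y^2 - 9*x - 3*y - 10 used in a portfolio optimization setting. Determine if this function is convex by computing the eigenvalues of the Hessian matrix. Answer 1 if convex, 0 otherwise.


The Hessian of f(x,y) = 1*x^2 + 3*x*y + 8*y^2 - 9*x - 3*y - 10 is:
H = [[2, 3], [3, 16]]
Trace = 2 + 16 = 18
Determinant = 2*16 - (3)^2 = 23
Discriminant = (18)^2 - 4*23 = 232.0
Eigenvalues: lambda_1 = 1.3842, lambda_2 = 16.6158
The function is convex.

1


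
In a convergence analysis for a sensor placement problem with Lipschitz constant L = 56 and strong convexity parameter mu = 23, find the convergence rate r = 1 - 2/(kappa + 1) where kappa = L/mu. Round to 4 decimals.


Step 1: Compute the condition number.
kappa = L/mu = 56/23 = 2.4348
Step 2: Compute the convergence rate.
r = 1 - 2/(kappa + 1) = 1 - 2*mu/(L + mu) = (L - mu)/(L + mu) = 33/79 = 0.4177


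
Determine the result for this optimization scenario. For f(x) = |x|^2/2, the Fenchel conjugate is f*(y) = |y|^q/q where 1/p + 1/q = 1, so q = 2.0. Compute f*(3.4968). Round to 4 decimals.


The conjugate exponent q satisfies 1/p + 1/q = 1.
p = 2, so q = 2/(2 - 1) = 2.0
|y|^q = 3.4968^2.0 = 12.2276
f*(3.4968) = 12.2276 / 2.0 = 6.1138


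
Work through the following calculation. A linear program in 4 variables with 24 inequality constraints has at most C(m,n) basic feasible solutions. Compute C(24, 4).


Each vertex corresponds to some choice of n active constraints out of m, so the number of vertices is at most C(m, n) = m! / (n!(m-n)!).
m = 24, n = 4
Numerator: 24 * 23 * 22 * 21
Denominator: 4! = 24
C(24, 4) = 10626


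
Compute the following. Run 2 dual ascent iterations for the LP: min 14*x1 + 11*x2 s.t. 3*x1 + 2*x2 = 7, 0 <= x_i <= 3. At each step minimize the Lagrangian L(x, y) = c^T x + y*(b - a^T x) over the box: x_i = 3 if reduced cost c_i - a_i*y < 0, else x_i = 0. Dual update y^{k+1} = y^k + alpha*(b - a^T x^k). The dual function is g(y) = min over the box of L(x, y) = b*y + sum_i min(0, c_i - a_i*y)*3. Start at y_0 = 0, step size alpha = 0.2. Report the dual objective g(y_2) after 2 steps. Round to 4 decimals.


Dual ascent for LP: min 14*x1 + 11*x2, 3*x1 + 2*x2 = 7, 0 <= x_i <= 3
Step 1: y^k = 0.0, reduced costs: (14.0, 11.0)
  x^k = (0.0, 0.0), subgradient = b - a^T x = 7.0
  y^{k+1} = 0.0 + 0.2*7.0 = 1.4
Step 2: y^k = 1.4, reduced costs: (9.8, 8.2)
  x^k = (0.0, 0.0), subgradient = b - a^T x = 7.0
  y^{k+1} = 1.4 + 0.2*7.0 = 2.8
Dual objective at y_2 = 2.8: reduced costs (5.6, 5.4), box minimizer x = (0.0, 0.0)
g(y_2) = b*y + (c1 - a1*y)*x1 + (c2 - a2*y)*x2 = 7*2.8 + 5.6*0.0 + 5.4*0.0 = 19.6 + 0.0 + 0.0 = 19.6
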